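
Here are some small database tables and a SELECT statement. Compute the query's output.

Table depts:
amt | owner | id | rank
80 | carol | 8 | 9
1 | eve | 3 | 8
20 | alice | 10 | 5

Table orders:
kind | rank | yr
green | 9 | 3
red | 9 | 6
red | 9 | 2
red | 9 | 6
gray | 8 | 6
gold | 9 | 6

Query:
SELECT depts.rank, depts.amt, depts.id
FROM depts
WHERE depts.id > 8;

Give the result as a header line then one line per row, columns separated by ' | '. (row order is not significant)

== RESULT ==
depts.rank | depts.amt | depts.id
5 | 20 | 10

Derivation:
After WHERE (1 rows):
depts.amt | depts.owner | depts.id | depts.rank
20 | alice | 10 | 5
After SELECT (1 rows):
depts.rank | depts.amt | depts.id
5 | 20 | 10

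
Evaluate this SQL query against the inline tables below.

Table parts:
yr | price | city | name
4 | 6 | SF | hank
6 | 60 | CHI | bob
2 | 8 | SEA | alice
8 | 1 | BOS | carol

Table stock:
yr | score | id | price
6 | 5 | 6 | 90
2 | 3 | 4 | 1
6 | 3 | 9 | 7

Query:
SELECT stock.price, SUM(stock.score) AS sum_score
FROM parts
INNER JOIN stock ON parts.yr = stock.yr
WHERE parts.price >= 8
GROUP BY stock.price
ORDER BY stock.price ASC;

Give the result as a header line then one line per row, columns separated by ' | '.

After JOIN stock (3 rows):
parts.yr | parts.price | parts.city | parts.name | stock.yr | stock.score | stock.id | stock.price
6 | 60 | CHI | bob | 6 | 5 | 6 | 90
6 | 60 | CHI | bob | 6 | 3 | 9 | 7
2 | 8 | SEA | alice | 2 | 3 | 4 | 1
After WHERE (3 rows):
parts.yr | parts.price | parts.city | parts.name | stock.yr | stock.score | stock.id | stock.price
6 | 60 | CHI | bob | 6 | 5 | 6 | 90
6 | 60 | CHI | bob | 6 | 3 | 9 | 7
2 | 8 | SEA | alice | 2 | 3 | 4 | 1
After GROUP BY (3 rows):
stock.price | sum_score
90 | 5
7 | 3
1 | 3
After ORDER BY (3 rows):
stock.price | sum_score
1 | 3
7 | 3
90 | 5

== RESULT ==
stock.price | sum_score
1 | 3
7 | 3
90 | 5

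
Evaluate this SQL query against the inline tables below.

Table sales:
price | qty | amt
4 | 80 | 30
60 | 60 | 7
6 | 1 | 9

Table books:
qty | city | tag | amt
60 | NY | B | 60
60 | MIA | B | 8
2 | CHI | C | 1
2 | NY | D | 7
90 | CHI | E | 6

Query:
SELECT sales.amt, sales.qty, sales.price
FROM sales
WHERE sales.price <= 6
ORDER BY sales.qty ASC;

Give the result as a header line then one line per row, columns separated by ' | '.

== RESULT ==
sales.amt | sales.qty | sales.price
9 | 1 | 6
30 | 80 | 4

Derivation:
After WHERE (2 rows):
sales.price | sales.qty | sales.amt
4 | 80 | 30
6 | 1 | 9
After SELECT (2 rows):
sales.amt | sales.qty | sales.price
30 | 80 | 4
9 | 1 | 6
After ORDER BY (2 rows):
sales.amt | sales.qty | sales.price
9 | 1 | 6
30 | 80 | 4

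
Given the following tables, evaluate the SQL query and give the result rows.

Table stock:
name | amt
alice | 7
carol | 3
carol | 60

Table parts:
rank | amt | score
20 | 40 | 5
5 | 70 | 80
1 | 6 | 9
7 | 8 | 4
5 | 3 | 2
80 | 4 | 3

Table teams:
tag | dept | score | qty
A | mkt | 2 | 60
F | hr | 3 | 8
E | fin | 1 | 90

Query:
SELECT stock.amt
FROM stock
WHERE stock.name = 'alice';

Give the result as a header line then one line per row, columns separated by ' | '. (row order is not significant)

After WHERE (1 rows):
stock.name | stock.amt
alice | 7
After SELECT (1 rows):
stock.amt
7

== RESULT ==
stock.amt
7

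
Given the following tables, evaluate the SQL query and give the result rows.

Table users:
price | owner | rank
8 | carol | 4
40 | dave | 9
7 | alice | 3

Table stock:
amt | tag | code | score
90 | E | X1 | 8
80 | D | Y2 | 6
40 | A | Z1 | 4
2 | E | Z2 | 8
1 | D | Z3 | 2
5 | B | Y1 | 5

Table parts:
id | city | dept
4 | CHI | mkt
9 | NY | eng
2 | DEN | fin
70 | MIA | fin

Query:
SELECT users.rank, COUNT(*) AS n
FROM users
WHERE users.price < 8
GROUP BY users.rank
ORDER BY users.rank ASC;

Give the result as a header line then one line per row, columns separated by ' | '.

== RESULT ==
users.rank | n
3 | 1

Derivation:
After WHERE (1 rows):
users.price | users.owner | users.rank
7 | alice | 3
After GROUP BY (1 rows):
users.rank | n
3 | 1
After ORDER BY (1 rows):
users.rank | n
3 | 1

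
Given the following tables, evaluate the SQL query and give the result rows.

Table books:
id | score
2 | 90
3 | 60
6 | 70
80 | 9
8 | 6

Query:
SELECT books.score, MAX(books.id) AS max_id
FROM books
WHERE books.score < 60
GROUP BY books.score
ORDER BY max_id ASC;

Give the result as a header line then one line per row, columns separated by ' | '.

== RESULT ==
books.score | max_id
6 | 8
9 | 80

Derivation:
After WHERE (2 rows):
books.id | books.score
80 | 9
8 | 6
After GROUP BY (2 rows):
books.score | max_id
9 | 80
6 | 8
After ORDER BY (2 rows):
books.score | max_id
6 | 8
9 | 80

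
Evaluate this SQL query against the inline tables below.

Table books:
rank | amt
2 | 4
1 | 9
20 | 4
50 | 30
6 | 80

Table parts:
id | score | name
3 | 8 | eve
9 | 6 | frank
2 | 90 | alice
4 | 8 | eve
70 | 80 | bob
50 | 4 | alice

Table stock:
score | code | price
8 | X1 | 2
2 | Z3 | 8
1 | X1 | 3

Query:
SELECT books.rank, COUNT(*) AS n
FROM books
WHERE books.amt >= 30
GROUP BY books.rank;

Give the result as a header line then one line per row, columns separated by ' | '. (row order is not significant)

After WHERE (2 rows):
books.rank | books.amt
50 | 30
6 | 80
After GROUP BY (2 rows):
books.rank | n
50 | 1
6 | 1

== RESULT ==
books.rank | n
50 | 1
6 | 1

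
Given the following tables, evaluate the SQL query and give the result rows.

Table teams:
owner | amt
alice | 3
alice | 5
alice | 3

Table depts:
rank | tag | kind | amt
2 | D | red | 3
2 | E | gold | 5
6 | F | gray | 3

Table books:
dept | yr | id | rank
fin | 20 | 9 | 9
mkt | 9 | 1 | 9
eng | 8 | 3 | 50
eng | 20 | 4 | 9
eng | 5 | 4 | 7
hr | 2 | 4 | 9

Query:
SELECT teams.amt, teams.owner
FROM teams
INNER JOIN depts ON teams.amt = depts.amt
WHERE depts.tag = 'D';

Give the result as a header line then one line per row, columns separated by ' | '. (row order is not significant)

== RESULT ==
teams.amt | teams.owner
3 | alice
3 | alice

Derivation:
After JOIN depts (5 rows):
teams.owner | teams.amt | depts.rank | depts.tag | depts.kind | depts.amt
alice | 3 | 2 | D | red | 3
alice | 3 | 6 | F | gray | 3
alice | 5 | 2 | E | gold | 5
alice | 3 | 2 | D | red | 3
alice | 3 | 6 | F | gray | 3
After WHERE (2 rows):
teams.owner | teams.amt | depts.rank | depts.tag | depts.kind | depts.amt
alice | 3 | 2 | D | red | 3
alice | 3 | 2 | D | red | 3
After SELECT (2 rows):
teams.amt | teams.owner
3 | alice
3 | alice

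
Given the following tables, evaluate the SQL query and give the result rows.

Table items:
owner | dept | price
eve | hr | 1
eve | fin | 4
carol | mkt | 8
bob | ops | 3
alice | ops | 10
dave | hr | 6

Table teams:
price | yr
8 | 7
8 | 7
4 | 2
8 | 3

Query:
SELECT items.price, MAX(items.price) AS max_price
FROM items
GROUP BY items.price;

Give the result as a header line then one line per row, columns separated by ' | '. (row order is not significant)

After GROUP BY (6 rows):
items.price | max_price
1 | 1
4 | 4
8 | 8
3 | 3
10 | 10
6 | 6

== RESULT ==
items.price | max_price
1 | 1
4 | 4
8 | 8
3 | 3
10 | 10
6 | 6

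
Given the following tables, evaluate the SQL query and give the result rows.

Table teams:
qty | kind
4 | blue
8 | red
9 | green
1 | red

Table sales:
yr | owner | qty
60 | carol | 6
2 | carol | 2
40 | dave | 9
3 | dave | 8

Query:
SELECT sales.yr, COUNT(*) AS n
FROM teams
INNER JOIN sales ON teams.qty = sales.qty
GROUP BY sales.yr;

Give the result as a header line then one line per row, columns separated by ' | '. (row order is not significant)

After JOIN sales (2 rows):
teams.qty | teams.kind | sales.yr | sales.owner | sales.qty
8 | red | 3 | dave | 8
9 | green | 40 | dave | 9
After GROUP BY (2 rows):
sales.yr | n
3 | 1
40 | 1

== RESULT ==
sales.yr | n
3 | 1
40 | 1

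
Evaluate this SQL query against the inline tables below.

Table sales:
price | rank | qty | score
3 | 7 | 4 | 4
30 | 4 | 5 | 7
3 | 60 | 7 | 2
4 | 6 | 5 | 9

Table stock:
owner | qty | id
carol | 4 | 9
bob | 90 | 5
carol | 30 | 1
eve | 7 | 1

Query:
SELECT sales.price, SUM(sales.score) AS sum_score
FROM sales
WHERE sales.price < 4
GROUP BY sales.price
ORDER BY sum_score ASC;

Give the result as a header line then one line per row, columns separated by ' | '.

After WHERE (2 rows):
sales.price | sales.rank | sales.qty | sales.score
3 | 7 | 4 | 4
3 | 60 | 7 | 2
After GROUP BY (1 rows):
sales.price | sum_score
3 | 6
After ORDER BY (1 rows):
sales.price | sum_score
3 | 6

== RESULT ==
sales.price | sum_score
3 | 6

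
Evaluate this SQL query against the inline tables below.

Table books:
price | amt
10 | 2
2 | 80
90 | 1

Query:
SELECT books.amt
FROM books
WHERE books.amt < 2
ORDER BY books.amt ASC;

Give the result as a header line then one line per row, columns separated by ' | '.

After WHERE (1 rows):
books.price | books.amt
90 | 1
After SELECT (1 rows):
books.amt
1
After ORDER BY (1 rows):
books.amt
1

== RESULT ==
books.amt
1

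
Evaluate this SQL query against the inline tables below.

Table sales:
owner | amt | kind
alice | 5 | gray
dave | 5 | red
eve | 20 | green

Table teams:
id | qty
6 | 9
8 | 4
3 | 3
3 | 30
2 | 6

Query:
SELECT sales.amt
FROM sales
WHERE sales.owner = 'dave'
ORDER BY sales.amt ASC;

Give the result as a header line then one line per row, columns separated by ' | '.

After WHERE (1 rows):
sales.owner | sales.amt | sales.kind
dave | 5 | red
After SELECT (1 rows):
sales.amt
5
After ORDER BY (1 rows):
sales.amt
5

== RESULT ==
sales.amt
5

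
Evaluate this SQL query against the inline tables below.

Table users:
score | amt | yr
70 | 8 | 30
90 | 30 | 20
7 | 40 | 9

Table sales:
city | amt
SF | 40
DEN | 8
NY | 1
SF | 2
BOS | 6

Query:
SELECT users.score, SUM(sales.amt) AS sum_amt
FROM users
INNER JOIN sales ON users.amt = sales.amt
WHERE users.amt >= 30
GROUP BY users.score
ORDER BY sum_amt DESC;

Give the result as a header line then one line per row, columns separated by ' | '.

After JOIN sales (2 rows):
users.score | users.amt | users.yr | sales.city | sales.amt
70 | 8 | 30 | DEN | 8
7 | 40 | 9 | SF | 40
After WHERE (1 rows):
users.score | users.amt | users.yr | sales.city | sales.amt
7 | 40 | 9 | SF | 40
After GROUP BY (1 rows):
users.score | sum_amt
7 | 40
After ORDER BY (1 rows):
users.score | sum_amt
7 | 40

== RESULT ==
users.score | sum_amt
7 | 40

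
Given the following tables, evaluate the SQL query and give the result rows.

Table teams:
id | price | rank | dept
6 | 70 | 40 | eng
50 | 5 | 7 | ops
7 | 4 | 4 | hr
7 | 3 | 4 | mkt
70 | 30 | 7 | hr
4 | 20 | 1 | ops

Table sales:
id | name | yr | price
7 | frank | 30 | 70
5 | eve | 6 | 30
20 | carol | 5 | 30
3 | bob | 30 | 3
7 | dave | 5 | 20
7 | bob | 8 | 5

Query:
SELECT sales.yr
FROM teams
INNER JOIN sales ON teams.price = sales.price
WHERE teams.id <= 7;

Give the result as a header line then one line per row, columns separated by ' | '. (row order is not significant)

After JOIN sales (6 rows):
teams.id | teams.price | teams.rank | teams.dept | sales.id | sales.name | sales.yr | sales.price
6 | 70 | 40 | eng | 7 | frank | 30 | 70
50 | 5 | 7 | ops | 7 | bob | 8 | 5
7 | 3 | 4 | mkt | 3 | bob | 30 | 3
70 | 30 | 7 | hr | 5 | eve | 6 | 30
70 | 30 | 7 | hr | 20 | carol | 5 | 30
4 | 20 | 1 | ops | 7 | dave | 5 | 20
After WHERE (3 rows):
teams.id | teams.price | teams.rank | teams.dept | sales.id | sales.name | sales.yr | sales.price
6 | 70 | 40 | eng | 7 | frank | 30 | 70
7 | 3 | 4 | mkt | 3 | bob | 30 | 3
4 | 20 | 1 | ops | 7 | dave | 5 | 20
After SELECT (3 rows):
sales.yr
30
30
5

== RESULT ==
sales.yr
30
30
5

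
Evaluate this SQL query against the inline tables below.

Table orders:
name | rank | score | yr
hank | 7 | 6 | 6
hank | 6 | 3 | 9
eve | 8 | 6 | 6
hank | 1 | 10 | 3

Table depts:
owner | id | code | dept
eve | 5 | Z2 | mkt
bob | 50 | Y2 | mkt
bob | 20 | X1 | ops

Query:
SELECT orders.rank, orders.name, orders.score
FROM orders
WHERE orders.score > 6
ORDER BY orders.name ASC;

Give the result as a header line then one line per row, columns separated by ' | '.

After WHERE (1 rows):
orders.name | orders.rank | orders.score | orders.yr
hank | 1 | 10 | 3
After SELECT (1 rows):
orders.rank | orders.name | orders.score
1 | hank | 10
After ORDER BY (1 rows):
orders.rank | orders.name | orders.score
1 | hank | 10

== RESULT ==
orders.rank | orders.name | orders.score
1 | hank | 10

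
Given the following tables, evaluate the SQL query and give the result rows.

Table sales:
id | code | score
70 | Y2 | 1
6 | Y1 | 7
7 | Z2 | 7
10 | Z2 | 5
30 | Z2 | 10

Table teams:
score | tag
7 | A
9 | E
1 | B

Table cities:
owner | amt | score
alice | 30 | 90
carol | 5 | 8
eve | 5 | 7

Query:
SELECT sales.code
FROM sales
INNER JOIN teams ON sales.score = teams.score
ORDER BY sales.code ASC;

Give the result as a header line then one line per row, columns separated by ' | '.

== RESULT ==
sales.code
Y1
Y2
Z2

Derivation:
After JOIN teams (3 rows):
sales.id | sales.code | sales.score | teams.score | teams.tag
70 | Y2 | 1 | 1 | B
6 | Y1 | 7 | 7 | A
7 | Z2 | 7 | 7 | A
After SELECT (3 rows):
sales.code
Y2
Y1
Z2
After ORDER BY (3 rows):
sales.code
Y1
Y2
Z2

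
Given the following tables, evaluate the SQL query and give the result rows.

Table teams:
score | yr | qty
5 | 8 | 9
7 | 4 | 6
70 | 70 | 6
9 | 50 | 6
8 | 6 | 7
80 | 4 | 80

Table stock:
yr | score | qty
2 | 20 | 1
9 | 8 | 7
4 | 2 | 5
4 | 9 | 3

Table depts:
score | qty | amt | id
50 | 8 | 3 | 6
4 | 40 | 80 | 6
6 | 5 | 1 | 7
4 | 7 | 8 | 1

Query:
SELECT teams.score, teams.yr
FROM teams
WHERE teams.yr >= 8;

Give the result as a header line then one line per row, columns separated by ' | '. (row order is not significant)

== RESULT ==
teams.score | teams.yr
5 | 8
70 | 70
9 | 50

Derivation:
After WHERE (3 rows):
teams.score | teams.yr | teams.qty
5 | 8 | 9
70 | 70 | 6
9 | 50 | 6
After SELECT (3 rows):
teams.score | teams.yr
5 | 8
70 | 70
9 | 50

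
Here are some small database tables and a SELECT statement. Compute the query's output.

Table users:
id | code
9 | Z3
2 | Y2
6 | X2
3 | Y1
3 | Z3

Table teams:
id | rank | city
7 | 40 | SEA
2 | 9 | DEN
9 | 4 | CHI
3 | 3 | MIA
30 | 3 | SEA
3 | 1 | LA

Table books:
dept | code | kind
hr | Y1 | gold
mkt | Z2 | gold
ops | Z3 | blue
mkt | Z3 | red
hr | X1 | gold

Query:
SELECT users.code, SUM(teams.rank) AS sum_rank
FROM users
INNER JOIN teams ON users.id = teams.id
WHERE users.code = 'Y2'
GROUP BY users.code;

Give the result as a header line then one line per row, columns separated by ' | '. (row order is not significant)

After JOIN teams (6 rows):
users.id | users.code | teams.id | teams.rank | teams.city
9 | Z3 | 9 | 4 | CHI
2 | Y2 | 2 | 9 | DEN
3 | Y1 | 3 | 3 | MIA
3 | Y1 | 3 | 1 | LA
3 | Z3 | 3 | 3 | MIA
3 | Z3 | 3 | 1 | LA
After WHERE (1 rows):
users.id | users.code | teams.id | teams.rank | teams.city
2 | Y2 | 2 | 9 | DEN
After GROUP BY (1 rows):
users.code | sum_rank
Y2 | 9

== RESULT ==
users.code | sum_rank
Y2 | 9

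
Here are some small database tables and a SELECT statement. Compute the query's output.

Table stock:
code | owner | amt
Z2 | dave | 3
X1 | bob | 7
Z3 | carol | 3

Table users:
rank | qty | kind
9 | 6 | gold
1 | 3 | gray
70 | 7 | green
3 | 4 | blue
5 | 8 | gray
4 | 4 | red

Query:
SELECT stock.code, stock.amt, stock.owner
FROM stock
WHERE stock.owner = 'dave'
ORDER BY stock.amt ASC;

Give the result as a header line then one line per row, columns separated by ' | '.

== RESULT ==
stock.code | stock.amt | stock.owner
Z2 | 3 | dave

Derivation:
After WHERE (1 rows):
stock.code | stock.owner | stock.amt
Z2 | dave | 3
After SELECT (1 rows):
stock.code | stock.amt | stock.owner
Z2 | 3 | dave
After ORDER BY (1 rows):
stock.code | stock.amt | stock.owner
Z2 | 3 | dave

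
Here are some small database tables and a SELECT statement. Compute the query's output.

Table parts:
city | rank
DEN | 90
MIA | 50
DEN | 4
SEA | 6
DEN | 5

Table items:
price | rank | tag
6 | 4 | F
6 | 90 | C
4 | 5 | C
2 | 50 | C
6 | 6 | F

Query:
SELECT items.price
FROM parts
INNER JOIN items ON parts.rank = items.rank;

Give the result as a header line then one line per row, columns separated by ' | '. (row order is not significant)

After JOIN items (5 rows):
parts.city | parts.rank | items.price | items.rank | items.tag
DEN | 90 | 6 | 90 | C
MIA | 50 | 2 | 50 | C
DEN | 4 | 6 | 4 | F
SEA | 6 | 6 | 6 | F
DEN | 5 | 4 | 5 | C
After SELECT (5 rows):
items.price
6
2
6
6
4

== RESULT ==
items.price
6
2
6
6
4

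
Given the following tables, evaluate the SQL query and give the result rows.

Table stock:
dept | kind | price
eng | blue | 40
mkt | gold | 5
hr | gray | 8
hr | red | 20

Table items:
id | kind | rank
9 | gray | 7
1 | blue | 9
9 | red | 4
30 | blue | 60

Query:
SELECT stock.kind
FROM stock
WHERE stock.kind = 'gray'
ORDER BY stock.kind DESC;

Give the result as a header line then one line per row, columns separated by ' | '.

== RESULT ==
stock.kind
gray

Derivation:
After WHERE (1 rows):
stock.dept | stock.kind | stock.price
hr | gray | 8
After SELECT (1 rows):
stock.kind
gray
After ORDER BY (1 rows):
stock.kind
gray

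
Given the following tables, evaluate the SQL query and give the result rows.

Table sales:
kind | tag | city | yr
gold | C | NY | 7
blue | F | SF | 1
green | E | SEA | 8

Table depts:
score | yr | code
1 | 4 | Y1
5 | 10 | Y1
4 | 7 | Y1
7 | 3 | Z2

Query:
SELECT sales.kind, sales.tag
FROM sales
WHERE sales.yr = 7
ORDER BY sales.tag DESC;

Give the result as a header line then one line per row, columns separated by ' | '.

After WHERE (1 rows):
sales.kind | sales.tag | sales.city | sales.yr
gold | C | NY | 7
After SELECT (1 rows):
sales.kind | sales.tag
gold | C
After ORDER BY (1 rows):
sales.kind | sales.tag
gold | C

== RESULT ==
sales.kind | sales.tag
gold | C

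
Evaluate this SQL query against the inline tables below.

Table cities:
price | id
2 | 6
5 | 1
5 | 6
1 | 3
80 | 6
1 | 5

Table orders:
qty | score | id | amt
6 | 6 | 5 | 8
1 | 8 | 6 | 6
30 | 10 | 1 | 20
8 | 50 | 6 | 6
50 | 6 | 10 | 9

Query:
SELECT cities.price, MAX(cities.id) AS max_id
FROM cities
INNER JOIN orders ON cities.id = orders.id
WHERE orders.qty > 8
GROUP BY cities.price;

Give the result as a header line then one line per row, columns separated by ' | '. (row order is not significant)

After JOIN orders (8 rows):
cities.price | cities.id | orders.qty | orders.score | orders.id | orders.amt
2 | 6 | 1 | 8 | 6 | 6
2 | 6 | 8 | 50 | 6 | 6
5 | 1 | 30 | 10 | 1 | 20
5 | 6 | 1 | 8 | 6 | 6
5 | 6 | 8 | 50 | 6 | 6
80 | 6 | 1 | 8 | 6 | 6
80 | 6 | 8 | 50 | 6 | 6
1 | 5 | 6 | 6 | 5 | 8
After WHERE (1 rows):
cities.price | cities.id | orders.qty | orders.score | orders.id | orders.amt
5 | 1 | 30 | 10 | 1 | 20
After GROUP BY (1 rows):
cities.price | max_id
5 | 1

== RESULT ==
cities.price | max_id
5 | 1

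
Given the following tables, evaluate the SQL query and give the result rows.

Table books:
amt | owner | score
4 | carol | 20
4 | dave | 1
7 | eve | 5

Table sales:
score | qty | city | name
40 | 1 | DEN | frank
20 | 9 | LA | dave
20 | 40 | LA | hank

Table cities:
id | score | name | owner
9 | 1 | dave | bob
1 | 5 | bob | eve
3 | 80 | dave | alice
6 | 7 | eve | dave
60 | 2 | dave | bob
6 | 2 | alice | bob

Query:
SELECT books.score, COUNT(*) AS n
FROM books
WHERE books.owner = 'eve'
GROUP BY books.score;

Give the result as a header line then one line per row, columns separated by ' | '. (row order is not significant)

== RESULT ==
books.score | n
5 | 1

Derivation:
After WHERE (1 rows):
books.amt | books.owner | books.score
7 | eve | 5
After GROUP BY (1 rows):
books.score | n
5 | 1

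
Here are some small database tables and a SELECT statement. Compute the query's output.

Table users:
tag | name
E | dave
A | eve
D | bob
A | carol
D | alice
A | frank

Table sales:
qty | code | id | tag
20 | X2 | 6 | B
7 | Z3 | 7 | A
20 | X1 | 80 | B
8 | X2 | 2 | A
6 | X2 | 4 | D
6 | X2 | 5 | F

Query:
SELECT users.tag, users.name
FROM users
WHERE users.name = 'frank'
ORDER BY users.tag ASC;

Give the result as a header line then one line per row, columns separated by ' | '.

== RESULT ==
users.tag | users.name
A | frank

Derivation:
After WHERE (1 rows):
users.tag | users.name
A | frank
After SELECT (1 rows):
users.tag | users.name
A | frank
After ORDER BY (1 rows):
users.tag | users.name
A | frank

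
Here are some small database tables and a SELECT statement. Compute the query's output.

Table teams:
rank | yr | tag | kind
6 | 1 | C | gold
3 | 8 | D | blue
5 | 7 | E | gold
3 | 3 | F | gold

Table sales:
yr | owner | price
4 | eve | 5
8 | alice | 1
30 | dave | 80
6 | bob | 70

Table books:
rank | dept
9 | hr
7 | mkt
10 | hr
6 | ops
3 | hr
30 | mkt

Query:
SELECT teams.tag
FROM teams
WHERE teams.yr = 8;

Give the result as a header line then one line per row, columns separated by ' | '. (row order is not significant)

After WHERE (1 rows):
teams.rank | teams.yr | teams.tag | teams.kind
3 | 8 | D | blue
After SELECT (1 rows):
teams.tag
D

== RESULT ==
teams.tag
D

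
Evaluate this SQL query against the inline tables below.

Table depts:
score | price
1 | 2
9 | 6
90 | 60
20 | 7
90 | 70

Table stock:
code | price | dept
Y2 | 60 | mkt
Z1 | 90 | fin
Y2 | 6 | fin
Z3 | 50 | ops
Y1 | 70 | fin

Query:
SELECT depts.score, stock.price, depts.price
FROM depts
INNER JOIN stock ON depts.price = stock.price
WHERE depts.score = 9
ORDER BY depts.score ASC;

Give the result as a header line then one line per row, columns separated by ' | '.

== RESULT ==
depts.score | stock.price | depts.price
9 | 6 | 6

Derivation:
After JOIN stock (3 rows):
depts.score | depts.price | stock.code | stock.price | stock.dept
9 | 6 | Y2 | 6 | fin
90 | 60 | Y2 | 60 | mkt
90 | 70 | Y1 | 70 | fin
After WHERE (1 rows):
depts.score | depts.price | stock.code | stock.price | stock.dept
9 | 6 | Y2 | 6 | fin
After SELECT (1 rows):
depts.score | stock.price | depts.price
9 | 6 | 6
After ORDER BY (1 rows):
depts.score | stock.price | depts.price
9 | 6 | 6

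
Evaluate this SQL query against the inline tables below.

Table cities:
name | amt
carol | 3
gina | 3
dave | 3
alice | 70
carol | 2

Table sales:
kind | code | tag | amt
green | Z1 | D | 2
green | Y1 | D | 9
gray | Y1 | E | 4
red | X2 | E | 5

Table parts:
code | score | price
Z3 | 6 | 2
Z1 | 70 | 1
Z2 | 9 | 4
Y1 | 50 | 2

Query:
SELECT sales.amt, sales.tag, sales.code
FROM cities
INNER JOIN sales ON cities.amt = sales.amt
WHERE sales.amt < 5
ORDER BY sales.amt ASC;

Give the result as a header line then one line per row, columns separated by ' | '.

== RESULT ==
sales.amt | sales.tag | sales.code
2 | D | Z1

Derivation:
After JOIN sales (1 rows):
cities.name | cities.amt | sales.kind | sales.code | sales.tag | sales.amt
carol | 2 | green | Z1 | D | 2
After WHERE (1 rows):
cities.name | cities.amt | sales.kind | sales.code | sales.tag | sales.amt
carol | 2 | green | Z1 | D | 2
After SELECT (1 rows):
sales.amt | sales.tag | sales.code
2 | D | Z1
After ORDER BY (1 rows):
sales.amt | sales.tag | sales.code
2 | D | Z1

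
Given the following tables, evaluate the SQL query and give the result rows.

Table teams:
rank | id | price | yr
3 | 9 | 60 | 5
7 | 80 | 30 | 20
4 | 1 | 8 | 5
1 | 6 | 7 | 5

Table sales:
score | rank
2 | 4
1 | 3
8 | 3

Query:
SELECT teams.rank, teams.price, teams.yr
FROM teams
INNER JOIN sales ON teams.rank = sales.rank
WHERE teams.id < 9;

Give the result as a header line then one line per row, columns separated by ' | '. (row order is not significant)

== RESULT ==
teams.rank | teams.price | teams.yr
4 | 8 | 5

Derivation:
After JOIN sales (3 rows):
teams.rank | teams.id | teams.price | teams.yr | sales.score | sales.rank
3 | 9 | 60 | 5 | 1 | 3
3 | 9 | 60 | 5 | 8 | 3
4 | 1 | 8 | 5 | 2 | 4
After WHERE (1 rows):
teams.rank | teams.id | teams.price | teams.yr | sales.score | sales.rank
4 | 1 | 8 | 5 | 2 | 4
After SELECT (1 rows):
teams.rank | teams.price | teams.yr
4 | 8 | 5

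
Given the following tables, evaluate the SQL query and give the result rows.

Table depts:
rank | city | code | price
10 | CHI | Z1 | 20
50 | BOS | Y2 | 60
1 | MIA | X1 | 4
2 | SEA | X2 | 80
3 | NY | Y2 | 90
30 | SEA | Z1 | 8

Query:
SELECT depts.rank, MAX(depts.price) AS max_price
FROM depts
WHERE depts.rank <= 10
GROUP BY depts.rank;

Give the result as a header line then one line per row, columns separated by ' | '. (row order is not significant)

== RESULT ==
depts.rank | max_price
10 | 20
1 | 4
2 | 80
3 | 90

Derivation:
After WHERE (4 rows):
depts.rank | depts.city | depts.code | depts.price
10 | CHI | Z1 | 20
1 | MIA | X1 | 4
2 | SEA | X2 | 80
3 | NY | Y2 | 90
After GROUP BY (4 rows):
depts.rank | max_price
10 | 20
1 | 4
2 | 80
3 | 90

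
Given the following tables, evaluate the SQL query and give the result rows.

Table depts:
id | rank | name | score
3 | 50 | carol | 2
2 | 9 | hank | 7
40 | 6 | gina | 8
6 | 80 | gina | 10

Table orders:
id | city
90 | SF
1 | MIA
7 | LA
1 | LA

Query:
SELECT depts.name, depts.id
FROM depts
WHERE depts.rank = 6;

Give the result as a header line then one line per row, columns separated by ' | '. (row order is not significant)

After WHERE (1 rows):
depts.id | depts.rank | depts.name | depts.score
40 | 6 | gina | 8
After SELECT (1 rows):
depts.name | depts.id
gina | 40

== RESULT ==
depts.name | depts.id
gina | 40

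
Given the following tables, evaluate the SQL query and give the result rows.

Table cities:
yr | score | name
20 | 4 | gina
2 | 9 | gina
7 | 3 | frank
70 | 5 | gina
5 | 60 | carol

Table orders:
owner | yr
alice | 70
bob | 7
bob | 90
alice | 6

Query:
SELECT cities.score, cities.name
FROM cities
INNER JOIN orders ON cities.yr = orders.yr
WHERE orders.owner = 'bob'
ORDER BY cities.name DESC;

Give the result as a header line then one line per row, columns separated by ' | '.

== RESULT ==
cities.score | cities.name
3 | frank

Derivation:
After JOIN orders (2 rows):
cities.yr | cities.score | cities.name | orders.owner | orders.yr
7 | 3 | frank | bob | 7
70 | 5 | gina | alice | 70
After WHERE (1 rows):
cities.yr | cities.score | cities.name | orders.owner | orders.yr
7 | 3 | frank | bob | 7
After SELECT (1 rows):
cities.score | cities.name
3 | frank
After ORDER BY (1 rows):
cities.score | cities.name
3 | frank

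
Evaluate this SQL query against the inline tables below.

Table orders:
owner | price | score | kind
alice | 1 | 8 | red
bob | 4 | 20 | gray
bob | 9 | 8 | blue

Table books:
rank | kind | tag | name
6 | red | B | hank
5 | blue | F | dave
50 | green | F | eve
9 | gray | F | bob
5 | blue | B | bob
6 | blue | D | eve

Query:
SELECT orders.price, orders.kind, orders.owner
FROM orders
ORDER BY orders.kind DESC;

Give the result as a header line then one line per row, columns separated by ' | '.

After SELECT (3 rows):
orders.price | orders.kind | orders.owner
1 | red | alice
4 | gray | bob
9 | blue | bob
After ORDER BY (3 rows):
orders.price | orders.kind | orders.owner
1 | red | alice
4 | gray | bob
9 | blue | bob

== RESULT ==
orders.price | orders.kind | orders.owner
1 | red | alice
4 | gray | bob
9 | blue | bob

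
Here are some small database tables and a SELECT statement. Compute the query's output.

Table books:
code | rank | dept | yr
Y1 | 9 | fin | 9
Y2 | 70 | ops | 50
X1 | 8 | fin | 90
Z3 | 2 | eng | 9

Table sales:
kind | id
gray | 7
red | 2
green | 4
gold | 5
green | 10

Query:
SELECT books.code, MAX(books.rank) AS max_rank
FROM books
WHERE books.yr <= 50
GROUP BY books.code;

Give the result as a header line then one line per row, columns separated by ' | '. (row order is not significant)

== RESULT ==
books.code | max_rank
Y1 | 9
Y2 | 70
Z3 | 2

Derivation:
After WHERE (3 rows):
books.code | books.rank | books.dept | books.yr
Y1 | 9 | fin | 9
Y2 | 70 | ops | 50
Z3 | 2 | eng | 9
After GROUP BY (3 rows):
books.code | max_rank
Y1 | 9
Y2 | 70
Z3 | 2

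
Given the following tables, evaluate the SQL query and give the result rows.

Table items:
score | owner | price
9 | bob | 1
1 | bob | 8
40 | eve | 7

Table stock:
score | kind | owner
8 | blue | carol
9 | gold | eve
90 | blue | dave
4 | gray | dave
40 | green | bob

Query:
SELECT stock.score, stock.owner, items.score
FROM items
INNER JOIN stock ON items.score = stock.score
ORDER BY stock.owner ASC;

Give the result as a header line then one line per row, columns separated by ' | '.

== RESULT ==
stock.score | stock.owner | items.score
40 | bob | 40
9 | eve | 9

Derivation:
After JOIN stock (2 rows):
items.score | items.owner | items.price | stock.score | stock.kind | stock.owner
9 | bob | 1 | 9 | gold | eve
40 | eve | 7 | 40 | green | bob
After SELECT (2 rows):
stock.score | stock.owner | items.score
9 | eve | 9
40 | bob | 40
After ORDER BY (2 rows):
stock.score | stock.owner | items.score
40 | bob | 40
9 | eve | 9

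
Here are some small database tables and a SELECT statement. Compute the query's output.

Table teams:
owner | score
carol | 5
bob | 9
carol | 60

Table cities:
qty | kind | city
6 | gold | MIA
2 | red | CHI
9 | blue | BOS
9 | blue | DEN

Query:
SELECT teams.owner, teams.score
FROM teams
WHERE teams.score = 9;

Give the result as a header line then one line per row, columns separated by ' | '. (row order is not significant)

== RESULT ==
teams.owner | teams.score
bob | 9

Derivation:
After WHERE (1 rows):
teams.owner | teams.score
bob | 9
After SELECT (1 rows):
teams.owner | teams.score
bob | 9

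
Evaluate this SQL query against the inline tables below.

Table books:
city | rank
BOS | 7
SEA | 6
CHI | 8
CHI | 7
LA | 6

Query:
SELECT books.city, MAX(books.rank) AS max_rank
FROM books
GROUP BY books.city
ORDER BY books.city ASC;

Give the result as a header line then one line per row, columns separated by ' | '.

After GROUP BY (4 rows):
books.city | max_rank
BOS | 7
SEA | 6
CHI | 8
LA | 6
After ORDER BY (4 rows):
books.city | max_rank
BOS | 7
CHI | 8
LA | 6
SEA | 6

== RESULT ==
books.city | max_rank
BOS | 7
CHI | 8
LA | 6
SEA | 6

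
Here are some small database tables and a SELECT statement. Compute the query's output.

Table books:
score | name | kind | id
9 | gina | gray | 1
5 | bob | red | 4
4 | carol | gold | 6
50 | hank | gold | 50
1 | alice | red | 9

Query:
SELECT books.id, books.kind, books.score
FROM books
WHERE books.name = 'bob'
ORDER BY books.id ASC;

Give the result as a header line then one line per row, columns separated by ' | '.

== RESULT ==
books.id | books.kind | books.score
4 | red | 5

Derivation:
After WHERE (1 rows):
books.score | books.name | books.kind | books.id
5 | bob | red | 4
After SELECT (1 rows):
books.id | books.kind | books.score
4 | red | 5
After ORDER BY (1 rows):
books.id | books.kind | books.score
4 | red | 5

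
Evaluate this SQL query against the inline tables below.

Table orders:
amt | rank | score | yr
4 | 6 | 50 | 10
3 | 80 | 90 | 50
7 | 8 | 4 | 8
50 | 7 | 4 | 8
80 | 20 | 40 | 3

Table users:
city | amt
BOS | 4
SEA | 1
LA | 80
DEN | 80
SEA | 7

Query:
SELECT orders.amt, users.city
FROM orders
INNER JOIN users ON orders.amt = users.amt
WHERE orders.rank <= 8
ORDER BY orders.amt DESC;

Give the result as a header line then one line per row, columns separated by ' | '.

After JOIN users (4 rows):
orders.amt | orders.rank | orders.score | orders.yr | users.city | users.amt
4 | 6 | 50 | 10 | BOS | 4
7 | 8 | 4 | 8 | SEA | 7
80 | 20 | 40 | 3 | LA | 80
80 | 20 | 40 | 3 | DEN | 80
After WHERE (2 rows):
orders.amt | orders.rank | orders.score | orders.yr | users.city | users.amt
4 | 6 | 50 | 10 | BOS | 4
7 | 8 | 4 | 8 | SEA | 7
After SELECT (2 rows):
orders.amt | users.city
4 | BOS
7 | SEA
After ORDER BY (2 rows):
orders.amt | users.city
7 | SEA
4 | BOS

== RESULT ==
orders.amt | users.city
7 | SEA
4 | BOS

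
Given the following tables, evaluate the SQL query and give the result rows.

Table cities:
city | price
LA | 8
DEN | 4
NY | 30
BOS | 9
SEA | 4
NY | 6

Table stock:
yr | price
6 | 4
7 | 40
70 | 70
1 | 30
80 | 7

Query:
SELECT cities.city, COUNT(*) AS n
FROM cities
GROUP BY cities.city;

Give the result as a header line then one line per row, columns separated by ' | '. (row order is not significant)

== RESULT ==
cities.city | n
LA | 1
DEN | 1
NY | 2
BOS | 1
SEA | 1

Derivation:
After GROUP BY (5 rows):
cities.city | n
LA | 1
DEN | 1
NY | 2
BOS | 1
SEA | 1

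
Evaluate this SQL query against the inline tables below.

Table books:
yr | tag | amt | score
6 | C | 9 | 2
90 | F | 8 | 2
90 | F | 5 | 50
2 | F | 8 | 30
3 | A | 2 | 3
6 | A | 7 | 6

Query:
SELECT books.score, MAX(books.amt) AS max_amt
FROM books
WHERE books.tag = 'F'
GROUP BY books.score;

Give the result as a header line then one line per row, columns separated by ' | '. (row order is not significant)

== RESULT ==
books.score | max_amt
2 | 8
50 | 5
30 | 8

Derivation:
After WHERE (3 rows):
books.yr | books.tag | books.amt | books.score
90 | F | 8 | 2
90 | F | 5 | 50
2 | F | 8 | 30
After GROUP BY (3 rows):
books.score | max_amt
2 | 8
50 | 5
30 | 8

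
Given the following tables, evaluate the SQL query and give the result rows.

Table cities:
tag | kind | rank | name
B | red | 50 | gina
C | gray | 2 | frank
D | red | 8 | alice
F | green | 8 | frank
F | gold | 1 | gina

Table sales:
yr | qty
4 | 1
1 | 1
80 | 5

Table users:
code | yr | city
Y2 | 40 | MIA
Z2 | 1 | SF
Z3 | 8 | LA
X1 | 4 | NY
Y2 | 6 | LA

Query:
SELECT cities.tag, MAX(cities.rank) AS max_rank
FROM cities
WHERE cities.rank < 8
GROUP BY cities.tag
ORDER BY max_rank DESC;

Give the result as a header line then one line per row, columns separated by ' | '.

After WHERE (2 rows):
cities.tag | cities.kind | cities.rank | cities.name
C | gray | 2 | frank
F | gold | 1 | gina
After GROUP BY (2 rows):
cities.tag | max_rank
C | 2
F | 1
After ORDER BY (2 rows):
cities.tag | max_rank
C | 2
F | 1

== RESULT ==
cities.tag | max_rank
C | 2
F | 1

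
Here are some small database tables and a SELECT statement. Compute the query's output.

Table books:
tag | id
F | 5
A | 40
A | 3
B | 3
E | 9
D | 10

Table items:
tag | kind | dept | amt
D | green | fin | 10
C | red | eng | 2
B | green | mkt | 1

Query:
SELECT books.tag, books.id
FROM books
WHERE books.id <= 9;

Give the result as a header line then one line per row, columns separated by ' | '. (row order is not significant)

After WHERE (4 rows):
books.tag | books.id
F | 5
A | 3
B | 3
E | 9
After SELECT (4 rows):
books.tag | books.id
F | 5
A | 3
B | 3
E | 9

== RESULT ==
books.tag | books.id
F | 5
A | 3
B | 3
E | 9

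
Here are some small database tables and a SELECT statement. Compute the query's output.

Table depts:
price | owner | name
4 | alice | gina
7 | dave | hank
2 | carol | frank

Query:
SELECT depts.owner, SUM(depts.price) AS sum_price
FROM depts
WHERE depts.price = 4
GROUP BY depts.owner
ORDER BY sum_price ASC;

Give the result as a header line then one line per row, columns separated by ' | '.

After WHERE (1 rows):
depts.price | depts.owner | depts.name
4 | alice | gina
After GROUP BY (1 rows):
depts.owner | sum_price
alice | 4
After ORDER BY (1 rows):
depts.owner | sum_price
alice | 4

== RESULT ==
depts.owner | sum_price
alice | 4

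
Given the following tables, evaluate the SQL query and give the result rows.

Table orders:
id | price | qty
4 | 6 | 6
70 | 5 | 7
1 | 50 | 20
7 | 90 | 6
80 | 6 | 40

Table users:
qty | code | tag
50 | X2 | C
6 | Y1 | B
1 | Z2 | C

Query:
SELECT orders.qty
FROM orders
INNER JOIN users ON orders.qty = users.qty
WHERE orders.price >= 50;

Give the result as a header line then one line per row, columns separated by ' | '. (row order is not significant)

== RESULT ==
orders.qty
6

Derivation:
After JOIN users (2 rows):
orders.id | orders.price | orders.qty | users.qty | users.code | users.tag
4 | 6 | 6 | 6 | Y1 | B
7 | 90 | 6 | 6 | Y1 | B
After WHERE (1 rows):
orders.id | orders.price | orders.qty | users.qty | users.code | users.tag
7 | 90 | 6 | 6 | Y1 | B
After SELECT (1 rows):
orders.qty
6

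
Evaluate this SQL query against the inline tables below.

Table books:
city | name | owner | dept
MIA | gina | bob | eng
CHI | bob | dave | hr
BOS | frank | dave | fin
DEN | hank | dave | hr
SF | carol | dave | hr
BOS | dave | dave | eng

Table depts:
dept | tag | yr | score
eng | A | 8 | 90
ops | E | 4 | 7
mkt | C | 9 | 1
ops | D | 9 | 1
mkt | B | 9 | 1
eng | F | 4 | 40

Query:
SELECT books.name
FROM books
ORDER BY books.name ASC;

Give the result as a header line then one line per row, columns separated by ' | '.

After SELECT (6 rows):
books.name
gina
bob
frank
hank
carol
dave
After ORDER BY (6 rows):
books.name
bob
carol
dave
frank
gina
hank

== RESULT ==
books.name
bob
carol
dave
frank
gina
hank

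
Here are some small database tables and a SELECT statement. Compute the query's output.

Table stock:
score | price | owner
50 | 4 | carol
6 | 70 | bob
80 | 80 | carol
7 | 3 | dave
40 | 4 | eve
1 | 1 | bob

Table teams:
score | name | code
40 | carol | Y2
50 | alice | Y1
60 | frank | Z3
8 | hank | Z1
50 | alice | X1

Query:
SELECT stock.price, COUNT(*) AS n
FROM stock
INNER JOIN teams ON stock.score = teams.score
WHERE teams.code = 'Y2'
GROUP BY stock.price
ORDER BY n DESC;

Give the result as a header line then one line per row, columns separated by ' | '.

After JOIN teams (3 rows):
stock.score | stock.price | stock.owner | teams.score | teams.name | teams.code
50 | 4 | carol | 50 | alice | Y1
50 | 4 | carol | 50 | alice | X1
40 | 4 | eve | 40 | carol | Y2
After WHERE (1 rows):
stock.score | stock.price | stock.owner | teams.score | teams.name | teams.code
40 | 4 | eve | 40 | carol | Y2
After GROUP BY (1 rows):
stock.price | n
4 | 1
After ORDER BY (1 rows):
stock.price | n
4 | 1

== RESULT ==
stock.price | n
4 | 1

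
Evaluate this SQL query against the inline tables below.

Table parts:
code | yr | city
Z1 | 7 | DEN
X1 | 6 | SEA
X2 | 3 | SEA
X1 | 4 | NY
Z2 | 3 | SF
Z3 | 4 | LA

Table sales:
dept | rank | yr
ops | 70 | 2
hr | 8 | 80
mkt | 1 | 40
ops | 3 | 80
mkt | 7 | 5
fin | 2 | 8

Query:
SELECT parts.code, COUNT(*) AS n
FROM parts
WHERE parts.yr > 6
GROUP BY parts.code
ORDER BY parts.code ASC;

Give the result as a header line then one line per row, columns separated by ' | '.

After WHERE (1 rows):
parts.code | parts.yr | parts.city
Z1 | 7 | DEN
After GROUP BY (1 rows):
parts.code | n
Z1 | 1
After ORDER BY (1 rows):
parts.code | n
Z1 | 1

== RESULT ==
parts.code | n
Z1 | 1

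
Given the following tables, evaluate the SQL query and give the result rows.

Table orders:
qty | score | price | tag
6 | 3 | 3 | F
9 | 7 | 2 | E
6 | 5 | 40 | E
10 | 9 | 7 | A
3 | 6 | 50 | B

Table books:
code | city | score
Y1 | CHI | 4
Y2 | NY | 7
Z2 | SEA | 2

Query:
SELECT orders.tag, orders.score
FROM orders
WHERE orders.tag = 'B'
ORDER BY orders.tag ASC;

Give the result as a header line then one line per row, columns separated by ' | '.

After WHERE (1 rows):
orders.qty | orders.score | orders.price | orders.tag
3 | 6 | 50 | B
After SELECT (1 rows):
orders.tag | orders.score
B | 6
After ORDER BY (1 rows):
orders.tag | orders.score
B | 6

== RESULT ==
orders.tag | orders.score
B | 6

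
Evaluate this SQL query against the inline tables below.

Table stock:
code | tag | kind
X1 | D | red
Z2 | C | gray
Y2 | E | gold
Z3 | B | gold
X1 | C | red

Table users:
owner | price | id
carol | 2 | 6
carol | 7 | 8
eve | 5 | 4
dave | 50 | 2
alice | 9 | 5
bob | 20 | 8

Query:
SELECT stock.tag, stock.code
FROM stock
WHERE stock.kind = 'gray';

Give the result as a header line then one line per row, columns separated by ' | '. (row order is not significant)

== RESULT ==
stock.tag | stock.code
C | Z2

Derivation:
After WHERE (1 rows):
stock.code | stock.tag | stock.kind
Z2 | C | gray
After SELECT (1 rows):
stock.tag | stock.code
C | Z2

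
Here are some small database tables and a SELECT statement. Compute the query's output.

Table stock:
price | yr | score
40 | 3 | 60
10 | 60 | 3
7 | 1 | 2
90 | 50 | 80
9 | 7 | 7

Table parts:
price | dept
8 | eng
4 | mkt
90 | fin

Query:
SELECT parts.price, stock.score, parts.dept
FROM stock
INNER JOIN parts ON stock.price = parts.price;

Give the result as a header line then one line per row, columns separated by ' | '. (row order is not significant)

== RESULT ==
parts.price | stock.score | parts.dept
90 | 80 | fin

Derivation:
After JOIN parts (1 rows):
stock.price | stock.yr | stock.score | parts.price | parts.dept
90 | 50 | 80 | 90 | fin
After SELECT (1 rows):
parts.price | stock.score | parts.dept
90 | 80 | fin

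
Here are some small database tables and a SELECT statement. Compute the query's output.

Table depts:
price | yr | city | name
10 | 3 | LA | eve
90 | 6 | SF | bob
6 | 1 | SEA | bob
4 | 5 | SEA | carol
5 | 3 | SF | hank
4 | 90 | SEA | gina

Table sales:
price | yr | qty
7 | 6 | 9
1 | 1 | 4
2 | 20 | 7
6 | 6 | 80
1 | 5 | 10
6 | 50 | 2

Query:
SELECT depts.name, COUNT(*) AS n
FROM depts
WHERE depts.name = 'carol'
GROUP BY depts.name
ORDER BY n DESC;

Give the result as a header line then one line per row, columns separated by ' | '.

After WHERE (1 rows):
depts.price | depts.yr | depts.city | depts.name
4 | 5 | SEA | carol
After GROUP BY (1 rows):
depts.name | n
carol | 1
After ORDER BY (1 rows):
depts.name | n
carol | 1

== RESULT ==
depts.name | n
carol | 1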